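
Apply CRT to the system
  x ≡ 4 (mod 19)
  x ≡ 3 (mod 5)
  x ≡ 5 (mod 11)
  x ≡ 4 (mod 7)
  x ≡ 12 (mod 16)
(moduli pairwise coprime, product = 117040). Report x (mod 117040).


Product of moduli M = 19 · 5 · 11 · 7 · 16 = 117040.
Merge one congruence at a time:
  Start: x ≡ 4 (mod 19).
  Combine with x ≡ 3 (mod 5); new modulus lcm = 95.
    Write x = 4 + 19·t and substitute into x ≡ 3 (mod 5): 19·t ≡ 3 − 4 = -1 (mod 5).
    Reduce coefficients mod 5: 4·t ≡ 4 (mod 5).
    The inverse of 4 mod 5 is 4 (since 4·4 = 16 = 3·5 + 1), so t ≡ 4·4 = 16 ≡ 1 (mod 5).
    Then x = 4 + 19·1 = 23, valid modulo lcm(19, 5) = 95: x ≡ 23 (mod 95).
  Combine with x ≡ 5 (mod 11); new modulus lcm = 1045.
    Write x = 23 + 95·t and substitute into x ≡ 5 (mod 11): 95·t ≡ 5 − 23 = -18 (mod 11).
    Reduce coefficients mod 11: 7·t ≡ 4 (mod 11).
    The inverse of 7 mod 11 is 8 (since 7·8 = 56 = 5·11 + 1), so t ≡ 8·4 = 32 ≡ 10 (mod 11).
    Then x = 23 + 95·10 = 973, valid modulo lcm(95, 11) = 1045: x ≡ 973 (mod 1045).
  Combine with x ≡ 4 (mod 7); new modulus lcm = 7315.
    Write x = 973 + 1045·t and substitute into x ≡ 4 (mod 7): 1045·t ≡ 4 − 973 = -969 (mod 7).
    Reduce coefficients mod 7: 2·t ≡ 4 (mod 7).
    The inverse of 2 mod 7 is 4 (since 2·4 = 8 = 1·7 + 1), so t ≡ 4·4 = 16 ≡ 2 (mod 7).
    Then x = 973 + 1045·2 = 3063, valid modulo lcm(1045, 7) = 7315: x ≡ 3063 (mod 7315).
  Combine with x ≡ 12 (mod 16); new modulus lcm = 117040.
    Write x = 3063 + 7315·t and substitute into x ≡ 12 (mod 16): 7315·t ≡ 12 − 3063 = -3051 (mod 16).
    Reduce coefficients mod 16: 3·t ≡ 5 (mod 16).
    The inverse of 3 mod 16 is 11 (since 3·11 = 33 = 2·16 + 1), so t ≡ 11·5 = 55 ≡ 7 (mod 16).
    Then x = 3063 + 7315·7 = 54268, valid modulo lcm(7315, 16) = 117040: x ≡ 54268 (mod 117040).
Verify against each original: 54268 mod 19 = 4, 54268 mod 5 = 3, 54268 mod 11 = 5, 54268 mod 7 = 4, 54268 mod 16 = 12.

x ≡ 54268 (mod 117040).


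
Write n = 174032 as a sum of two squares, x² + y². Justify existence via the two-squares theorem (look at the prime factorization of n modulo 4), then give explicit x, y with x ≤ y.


Step 1: Factor n = 174032 = 2^4 · 73 · 149.
Step 2: Check the mod-4 condition on each prime factor: 2 = 2 (special); 73 ≡ 1 (mod 4), exponent 1; 149 ≡ 1 (mod 4), exponent 1.
All primes ≡ 3 (mod 4) appear to even exponent (or don't appear), so by the two-squares theorem n IS expressible as a sum of two squares.
Step 3: Build a representation. Group n = k² · m with k = 4 and m = 73 · 149 = 10877 (a product of primes ≡ 1 (mod 4)); a representation of m scales to one of n via (k·x)² + (k·y)² = k²(x² + y²). Each prime p ≡ 1 (mod 4) is itself a sum of two squares; find a² by testing p − a² for a perfect square:
  73: 73 − 1² = 72, 73 − 2² = 69, 73 − 3² = 64 = 8² ⇒ 73 = 3² + 8².
  149: 149 − 1² = 148, 149 − 2² = 145, 149 − 3² = 140, 149 − 4² = 133, 149 − 5² = 124, 149 − 6² = 113, 149 − 7² = 100 = 10² ⇒ 149 = 7² + 10².
  Combine using the Brahmagupta–Fibonacci identity (a² + b²)(c² + d²) = (ac − bd)² + (ad + bc)² = (ac + bd)² + (ad − bc)²:
  73 · 149 = 10877: from (3² + 8²)(7² + 10²), take (3·7 − 8·10, 3·10 + 8·7) = (21 − 80, 30 + 56) = (-59, 86); dropping signs (only squares matter) gives (59, 86); check 59² + 86² = 3481 + 7396 = 10877 ✓.
  Scale by k = 4: (4·59, 4·86) = (236, 344).
Step 4: Order so x ≤ y and verify: 236² + 344² = 55696 + 118336 = 174032 = n. ✓

n = 174032 = 236² + 344² (one valid representation with x ≤ y).


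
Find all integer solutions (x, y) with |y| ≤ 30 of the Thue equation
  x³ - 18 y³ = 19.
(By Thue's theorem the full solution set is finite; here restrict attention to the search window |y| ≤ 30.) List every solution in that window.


The equation is x³ - 18y³ = 19. For fixed y, x³ = 18·y³ + 19, so a solution requires the RHS to be a perfect cube.
Strategy: iterate y from -30 to 30, compute RHS = 18·y³ + 19, and check whether it is a (positive or negative) perfect cube.
Check small values of y:
  y = 0: RHS = 19 is not a perfect cube.
  y = 1: RHS = 37 is not a perfect cube.
  y = -1: RHS = 1 = (1)³ ⇒ x = 1 works.
  y = 2: RHS = 163 is not a perfect cube.
  y = -2: RHS = -125 = (-5)³ ⇒ x = -5 works.
  y = 3: RHS = 505 is not a perfect cube.
  y = -3: RHS = -467 is not a perfect cube.
Continuing the search up to |y| = 30 finds no further solutions beyond those listed.
Collected solutions: (1, -1), (-5, -2).

Solutions (with |y| ≤ 30): (1, -1), (-5, -2).


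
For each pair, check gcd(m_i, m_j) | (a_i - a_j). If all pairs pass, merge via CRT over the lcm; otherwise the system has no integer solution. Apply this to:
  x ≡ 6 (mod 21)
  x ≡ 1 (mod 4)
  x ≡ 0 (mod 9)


Moduli 21, 4, 9 are not pairwise coprime, so CRT works modulo lcm(m_i) when all pairwise compatibility conditions hold.
Pairwise compatibility: gcd(m_i, m_j) must divide a_i - a_j for every pair.
Merge one congruence at a time:
  Start: x ≡ 6 (mod 21).
  Combine with x ≡ 1 (mod 4): gcd(21, 4) = 1; 1 - 6 = -5, which IS divisible by 1, so compatible.
    Write x = 6 + 21·t and substitute into x ≡ 1 (mod 4): 21·t ≡ 1 − 6 = -5 (mod 4).
    Reduce coefficients mod 4: 1·t ≡ 3 (mod 4).
    So t ≡ 3 (mod 4).
    Then x = 6 + 21·3 = 69, valid modulo lcm(21, 4) = 84: x ≡ 69 (mod 84).
  Combine with x ≡ 0 (mod 9): gcd(84, 9) = 3; 0 - 69 = -69, which IS divisible by 3, so compatible.
    Write x = 69 + 84·t and substitute into x ≡ 0 (mod 9): 84·t ≡ 0 − 69 = -69 (mod 9).
    Divide the congruence (and modulus) by g = 3: 28·t ≡ -23 (mod 3).
    Reduce coefficients mod 3: 1·t ≡ 1 (mod 3).
    So t ≡ 1 (mod 3).
    Then x = 69 + 84·1 = 153, valid modulo lcm(84, 9) = 252: x ≡ 153 (mod 252).
Verify: 153 mod 21 = 6, 153 mod 4 = 1, 153 mod 9 = 0.

x ≡ 153 (mod 252).


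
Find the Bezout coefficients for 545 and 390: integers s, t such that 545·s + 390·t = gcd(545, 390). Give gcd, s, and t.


Euclidean algorithm on (545, 390) — divide until remainder is 0:
  545 = 1 · 390 + 155
  390 = 2 · 155 + 80
  155 = 1 · 80 + 75
  80 = 1 · 75 + 5
  75 = 15 · 5 + 0
gcd(545, 390) = 5.
Track Bezout coefficients alongside the remainders: start with r₀ = 545 = a·1 + b·0 (s = 1, t = 0) and r₁ = 390 = a·0 + b·1 (s = 0, t = 1); each new remainder r_{k+1} = r_{k-1} − q_k·r_k inherits s_{k+1} = s_{k-1} − q_k·s_k, t_{k+1} = t_{k-1} − q_k·t_k, so r_k = a·s_k + b·t_k at every step:
  q = 1: r = 155, s = 1 − 1·0 = 1, t = 0 − 1·1 = -1  (check: 545·1 + 390·(-1) = 155)
  q = 2: r = 80, s = 0 − 2·1 = -2, t = 1 − 2·(-1) = 3  (check: 545·(-2) + 390·3 = 80)
  q = 1: r = 75, s = 1 − 1·(-2) = 3, t = -1 − 1·3 = -4  (check: 545·3 + 390·(-4) = 75)
  q = 1: r = 5, s = -2 − 1·3 = -5, t = 3 − 1·(-4) = 7  (check: 545·(-5) + 390·7 = 5)
The row with r = 5 (the gcd) gives the Bezout coefficients s = -5, t = 7.
Result: 545 · (-5) + 390 · (7) = 5.

gcd(545, 390) = 5; s = -5, t = 7 (check: 545·(-5) + 390·7 = 5).


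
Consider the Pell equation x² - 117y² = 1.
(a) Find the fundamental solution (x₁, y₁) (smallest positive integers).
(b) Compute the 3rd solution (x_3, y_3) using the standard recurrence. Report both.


Step 1: Find the fundamental solution (x₁, y₁) of x² - 117y² = 1.
  Expand √117 as a continued fraction. a₀ = ⌊√117⌋ = 10; iterate m_{k+1} = d_k·a_k − m_k, d_{k+1} = (117 − m_{k+1}²)/d_k, a_{k+1} = ⌊(a₀ + m_{k+1})/d_{k+1}⌋ (starting m₀ = 0, d₀ = 1), with convergents p_k = a_k·p_{k-1} + p_{k-2}, q_k = a_k·q_{k-1} + q_{k-2} (p₋₁ = 1, q₋₁ = 0):
  k = 0: a₀ = 10; p₀/q₀ = 10/1; p₀² − 117·q₀² = 100 − 117 = -17.
  k = 1: m = 10, d = 17, a = ⌊(10 + 10)/17⌋ = 1; p/q = (1·10 + 1)/(1·1 + 0) = 11/1; p² − 117·q² = 121 − 117 = 4.
  k = 2: m = 7, d = 4, a = ⌊(10 + 7)/4⌋ = 4; p/q = (4·11 + 10)/(4·1 + 1) = 54/5; p² − 117·q² = 2916 − 2925 = -9.
  k = 3: m = 9, d = 9, a = ⌊(10 + 9)/9⌋ = 2; p/q = (2·54 + 11)/(2·5 + 1) = 119/11; p² − 117·q² = 14161 − 14157 = 4.
  k = 4: m = 9, d = 4, a = ⌊(10 + 9)/4⌋ = 4; p/q = (4·119 + 54)/(4·11 + 5) = 530/49; p² − 117·q² = 280900 − 280917 = -17.
  k = 5: m = 7, d = 17, a = ⌊(10 + 7)/17⌋ = 1; p/q = (1·530 + 119)/(1·49 + 11) = 649/60; p² − 117·q² = 421201 − 421200 = 1.
  The first convergent with p² − 117·q² = 1 gives the fundamental solution (x₁, y₁) = (649, 60).
Step 2: Apply the recurrence (x_{n+1}, y_{n+1}) = (x₁x_n + 117y₁y_n, x₁y_n + y₁x_n) repeatedly.
  From (x_1, y_1) = (649, 60): x_2 = 649·649 + 117·60·60 = 842401; y_2 = 649·60 + 60·649 = 77880.
  From (x_2, y_2) = (842401, 77880): x_3 = 649·842401 + 117·60·77880 = 1093435849; y_3 = 649·77880 + 60·842401 = 101088180.
Step 3: Verify x_3² - 117·y_3² = 1195601955878350801 - 1195601955878350800 = 1 (should be 1). ✓

(x_1, y_1) = (649, 60); (x_3, y_3) = (1093435849, 101088180).


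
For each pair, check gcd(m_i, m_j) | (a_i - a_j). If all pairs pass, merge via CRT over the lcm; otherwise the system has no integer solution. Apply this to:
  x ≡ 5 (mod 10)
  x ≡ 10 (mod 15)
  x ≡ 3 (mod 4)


Moduli 10, 15, 4 are not pairwise coprime, so CRT works modulo lcm(m_i) when all pairwise compatibility conditions hold.
Pairwise compatibility: gcd(m_i, m_j) must divide a_i - a_j for every pair.
Merge one congruence at a time:
  Start: x ≡ 5 (mod 10).
  Combine with x ≡ 10 (mod 15): gcd(10, 15) = 5; 10 - 5 = 5, which IS divisible by 5, so compatible.
    Write x = 5 + 10·t and substitute into x ≡ 10 (mod 15): 10·t ≡ 10 − 5 = 5 (mod 15).
    Divide the congruence (and modulus) by g = 5: 2·t ≡ 1 (mod 3).
    The inverse of 2 mod 3 is 2 (since 2·2 = 4 = 1·3 + 1), so t ≡ 2·1 = 2 ≡ 2 (mod 3).
    Then x = 5 + 10·2 = 25, valid modulo lcm(10, 15) = 30: x ≡ 25 (mod 30).
  Combine with x ≡ 3 (mod 4): gcd(30, 4) = 2; 3 - 25 = -22, which IS divisible by 2, so compatible.
    Write x = 25 + 30·t and substitute into x ≡ 3 (mod 4): 30·t ≡ 3 − 25 = -22 (mod 4).
    Divide the congruence (and modulus) by g = 2: 15·t ≡ -11 (mod 2).
    Reduce coefficients mod 2: 1·t ≡ 1 (mod 2).
    So t ≡ 1 (mod 2).
    Then x = 25 + 30·1 = 55, valid modulo lcm(30, 4) = 60: x ≡ 55 (mod 60).
Verify: 55 mod 10 = 5, 55 mod 15 = 10, 55 mod 4 = 3.

x ≡ 55 (mod 60).


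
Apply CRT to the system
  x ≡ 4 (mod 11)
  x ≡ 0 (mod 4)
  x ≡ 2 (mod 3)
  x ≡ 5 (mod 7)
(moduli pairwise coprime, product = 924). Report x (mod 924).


Product of moduli M = 11 · 4 · 3 · 7 = 924.
Merge one congruence at a time:
  Start: x ≡ 4 (mod 11).
  Combine with x ≡ 0 (mod 4); new modulus lcm = 44.
    Write x = 4 + 11·t and substitute into x ≡ 0 (mod 4): 11·t ≡ 0 − 4 = -4 (mod 4).
    Reduce coefficients mod 4: 3·t ≡ 0 (mod 4).
    The inverse of 3 mod 4 is 3 (since 3·3 = 9 = 2·4 + 1), so t ≡ 3·0 = 0 ≡ 0 (mod 4).
    Then x = 4 + 11·0 = 4, valid modulo lcm(11, 4) = 44: x ≡ 4 (mod 44).
  Combine with x ≡ 2 (mod 3); new modulus lcm = 132.
    Write x = 4 + 44·t and substitute into x ≡ 2 (mod 3): 44·t ≡ 2 − 4 = -2 (mod 3).
    Reduce coefficients mod 3: 2·t ≡ 1 (mod 3).
    The inverse of 2 mod 3 is 2 (since 2·2 = 4 = 1·3 + 1), so t ≡ 2·1 = 2 ≡ 2 (mod 3).
    Then x = 4 + 44·2 = 92, valid modulo lcm(44, 3) = 132: x ≡ 92 (mod 132).
  Combine with x ≡ 5 (mod 7); new modulus lcm = 924.
    Write x = 92 + 132·t and substitute into x ≡ 5 (mod 7): 132·t ≡ 5 − 92 = -87 (mod 7).
    Reduce coefficients mod 7: 6·t ≡ 4 (mod 7).
    The inverse of 6 mod 7 is 6 (since 6·6 = 36 = 5·7 + 1), so t ≡ 6·4 = 24 ≡ 3 (mod 7).
    Then x = 92 + 132·3 = 488, valid modulo lcm(132, 7) = 924: x ≡ 488 (mod 924).
Verify against each original: 488 mod 11 = 4, 488 mod 4 = 0, 488 mod 3 = 2, 488 mod 7 = 5.

x ≡ 488 (mod 924).


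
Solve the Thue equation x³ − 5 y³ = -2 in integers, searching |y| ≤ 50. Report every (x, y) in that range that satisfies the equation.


The equation is x³ - 5y³ = -2. For fixed y, x³ = 5·y³ − 2, so a solution requires the RHS to be a perfect cube.
Strategy: iterate y from -50 to 50, compute RHS = 5·y³ − 2, and check whether it is a (positive or negative) perfect cube.
Check small values of y:
  y = 0: RHS = -2 is not a perfect cube.
  y = 1: RHS = 3 is not a perfect cube.
  y = -1: RHS = -7 is not a perfect cube.
  y = 2: RHS = 38 is not a perfect cube.
  y = -2: RHS = -42 is not a perfect cube.
  y = 3: RHS = 133 is not a perfect cube.
  y = -3: RHS = -137 is not a perfect cube.
Continuing the search up to |y| = 50 finds no solutions either.
No (x, y) in the scanned range satisfies the equation.

No integer solutions with |y| ≤ 50.


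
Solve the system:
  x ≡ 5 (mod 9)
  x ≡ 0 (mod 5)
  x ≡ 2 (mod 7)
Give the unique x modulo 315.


Moduli 9, 5, 7 are pairwise coprime; by CRT there is a unique solution modulo M = 9 · 5 · 7 = 315.
Solve pairwise, accumulating the modulus:
  Start with x ≡ 5 (mod 9).
  Combine with x ≡ 0 (mod 5): since gcd(9, 5) = 1, we get a unique residue mod 45.
    Write x = 5 + 9·t and substitute into x ≡ 0 (mod 5): 9·t ≡ 0 − 5 = -5 (mod 5).
    Reduce coefficients mod 5: 4·t ≡ 0 (mod 5).
    The inverse of 4 mod 5 is 4 (since 4·4 = 16 = 3·5 + 1), so t ≡ 4·0 = 0 ≡ 0 (mod 5).
    Then x = 5 + 9·0 = 5, valid modulo lcm(9, 5) = 45: x ≡ 5 (mod 45).
  Combine with x ≡ 2 (mod 7): since gcd(45, 7) = 1, we get a unique residue mod 315.
    Write x = 5 + 45·t and substitute into x ≡ 2 (mod 7): 45·t ≡ 2 − 5 = -3 (mod 7).
    Reduce coefficients mod 7: 3·t ≡ 4 (mod 7).
    The inverse of 3 mod 7 is 5 (since 3·5 = 15 = 2·7 + 1), so t ≡ 5·4 = 20 ≡ 6 (mod 7).
    Then x = 5 + 45·6 = 275, valid modulo lcm(45, 7) = 315: x ≡ 275 (mod 315).
Verify: 275 mod 9 = 5 ✓, 275 mod 5 = 0 ✓, 275 mod 7 = 2 ✓.

x ≡ 275 (mod 315).


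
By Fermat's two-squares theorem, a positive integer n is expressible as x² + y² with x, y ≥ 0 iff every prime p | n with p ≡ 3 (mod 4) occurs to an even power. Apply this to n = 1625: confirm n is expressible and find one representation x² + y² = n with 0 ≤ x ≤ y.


Step 1: Factor n = 1625 = 5^3 · 13.
Step 2: Check the mod-4 condition on each prime factor: 5 ≡ 1 (mod 4), exponent 3; 13 ≡ 1 (mod 4), exponent 1.
All primes ≡ 3 (mod 4) appear to even exponent (or don't appear), so by the two-squares theorem n IS expressible as a sum of two squares.
Step 3: Build a representation. Group n = k² · m with k = 5 and m = 5 · 13 = 65 (a product of primes ≡ 1 (mod 4)); a representation of m scales to one of n via (k·x)² + (k·y)² = k²(x² + y²). Each prime p ≡ 1 (mod 4) is itself a sum of two squares; find a² by testing p − a² for a perfect square:
  5: 5 − 1² = 4 = 2² ⇒ 5 = 1² + 2².
  13: 13 − 1² = 12, 13 − 2² = 9 = 3² ⇒ 13 = 2² + 3².
  Combine using the Brahmagupta–Fibonacci identity (a² + b²)(c² + d²) = (ac − bd)² + (ad + bc)² = (ac + bd)² + (ad − bc)²:
  5 · 13 = 65: from (1² + 2²)(2² + 3²), take (1·2 − 2·3, 1·3 + 2·2) = (2 − 6, 3 + 4) = (-4, 7); dropping signs (only squares matter) gives (4, 7); check 4² + 7² = 16 + 49 = 65 ✓.
  Scale by k = 5: (5·4, 5·7) = (20, 35).
Step 4: Order so x ≤ y and verify: 20² + 35² = 400 + 1225 = 1625 = n. ✓

n = 1625 = 20² + 35² (one valid representation with x ≤ y).


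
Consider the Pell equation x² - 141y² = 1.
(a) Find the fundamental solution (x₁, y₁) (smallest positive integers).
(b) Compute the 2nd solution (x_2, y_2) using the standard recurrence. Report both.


Step 1: Find the fundamental solution (x₁, y₁) of x² - 141y² = 1.
  Expand √141 as a continued fraction. a₀ = ⌊√141⌋ = 11; iterate m_{k+1} = d_k·a_k − m_k, d_{k+1} = (141 − m_{k+1}²)/d_k, a_{k+1} = ⌊(a₀ + m_{k+1})/d_{k+1}⌋ (starting m₀ = 0, d₀ = 1), with convergents p_k = a_k·p_{k-1} + p_{k-2}, q_k = a_k·q_{k-1} + q_{k-2} (p₋₁ = 1, q₋₁ = 0):
  k = 0: a₀ = 11; p₀/q₀ = 11/1; p₀² − 141·q₀² = 121 − 141 = -20.
  k = 1: m = 11, d = 20, a = ⌊(11 + 11)/20⌋ = 1; p/q = (1·11 + 1)/(1·1 + 0) = 12/1; p² − 141·q² = 144 − 141 = 3.
  k = 2: m = 9, d = 3, a = ⌊(11 + 9)/3⌋ = 6; p/q = (6·12 + 11)/(6·1 + 1) = 83/7; p² − 141·q² = 6889 − 6909 = -20.
  k = 3: m = 9, d = 20, a = ⌊(11 + 9)/20⌋ = 1; p/q = (1·83 + 12)/(1·7 + 1) = 95/8; p² − 141·q² = 9025 − 9024 = 1.
  The first convergent with p² − 141·q² = 1 gives the fundamental solution (x₁, y₁) = (95, 8).
Step 2: Apply the recurrence (x_{n+1}, y_{n+1}) = (x₁x_n + 141y₁y_n, x₁y_n + y₁x_n) repeatedly.
  From (x_1, y_1) = (95, 8): x_2 = 95·95 + 141·8·8 = 18049; y_2 = 95·8 + 8·95 = 1520.
Step 3: Verify x_2² - 141·y_2² = 325766401 - 325766400 = 1 (should be 1). ✓

(x_1, y_1) = (95, 8); (x_2, y_2) = (18049, 1520).


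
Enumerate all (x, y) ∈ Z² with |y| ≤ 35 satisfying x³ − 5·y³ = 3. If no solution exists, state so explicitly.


The equation is x³ - 5y³ = 3. For fixed y, x³ = 5·y³ + 3, so a solution requires the RHS to be a perfect cube.
Strategy: iterate y from -35 to 35, compute RHS = 5·y³ + 3, and check whether it is a (positive or negative) perfect cube.
Check small values of y:
  y = 0: RHS = 3 is not a perfect cube.
  y = 1: RHS = 8 = (2)³ ⇒ x = 2 works.
  y = -1: RHS = -2 is not a perfect cube.
  y = 2: RHS = 43 is not a perfect cube.
  y = -2: RHS = -37 is not a perfect cube.
  y = 3: RHS = 138 is not a perfect cube.
  y = -3: RHS = -132 is not a perfect cube.
Continuing the search up to |y| = 35 finds no further solutions beyond those listed.
Collected solutions: (2, 1).

Solutions (with |y| ≤ 35): (2, 1).


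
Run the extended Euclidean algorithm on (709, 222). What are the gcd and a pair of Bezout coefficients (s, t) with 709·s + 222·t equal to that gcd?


Euclidean algorithm on (709, 222) — divide until remainder is 0:
  709 = 3 · 222 + 43
  222 = 5 · 43 + 7
  43 = 6 · 7 + 1
  7 = 7 · 1 + 0
gcd(709, 222) = 1.
Track Bezout coefficients alongside the remainders: start with r₀ = 709 = a·1 + b·0 (s = 1, t = 0) and r₁ = 222 = a·0 + b·1 (s = 0, t = 1); each new remainder r_{k+1} = r_{k-1} − q_k·r_k inherits s_{k+1} = s_{k-1} − q_k·s_k, t_{k+1} = t_{k-1} − q_k·t_k, so r_k = a·s_k + b·t_k at every step:
  q = 3: r = 43, s = 1 − 3·0 = 1, t = 0 − 3·1 = -3  (check: 709·1 + 222·(-3) = 43)
  q = 5: r = 7, s = 0 − 5·1 = -5, t = 1 − 5·(-3) = 16  (check: 709·(-5) + 222·16 = 7)
  q = 6: r = 1, s = 1 − 6·(-5) = 31, t = -3 − 6·16 = -99  (check: 709·31 + 222·(-99) = 1)
The row with r = 1 (the gcd) gives the Bezout coefficients s = 31, t = -99.
Result: 709 · (31) + 222 · (-99) = 1.

gcd(709, 222) = 1; s = 31, t = -99 (check: 709·31 + 222·(-99) = 1).


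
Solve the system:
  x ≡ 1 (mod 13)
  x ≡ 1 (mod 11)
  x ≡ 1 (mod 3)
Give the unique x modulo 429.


Moduli 13, 11, 3 are pairwise coprime; by CRT there is a unique solution modulo M = 13 · 11 · 3 = 429.
Solve pairwise, accumulating the modulus:
  Start with x ≡ 1 (mod 13).
  Combine with x ≡ 1 (mod 11): since gcd(13, 11) = 1, we get a unique residue mod 143.
    Write x = 1 + 13·t and substitute into x ≡ 1 (mod 11): 13·t ≡ 1 − 1 = 0 (mod 11).
    Reduce coefficients mod 11: 2·t ≡ 0 (mod 11).
    The inverse of 2 mod 11 is 6 (since 2·6 = 12 = 1·11 + 1), so t ≡ 6·0 = 0 ≡ 0 (mod 11).
    Then x = 1 + 13·0 = 1, valid modulo lcm(13, 11) = 143: x ≡ 1 (mod 143).
  Combine with x ≡ 1 (mod 3): since gcd(143, 3) = 1, we get a unique residue mod 429.
    Write x = 1 + 143·t and substitute into x ≡ 1 (mod 3): 143·t ≡ 1 − 1 = 0 (mod 3).
    Reduce coefficients mod 3: 2·t ≡ 0 (mod 3).
    The inverse of 2 mod 3 is 2 (since 2·2 = 4 = 1·3 + 1), so t ≡ 2·0 = 0 ≡ 0 (mod 3).
    Then x = 1 + 143·0 = 1, valid modulo lcm(143, 3) = 429: x ≡ 1 (mod 429).
Verify: 1 mod 13 = 1 ✓, 1 mod 11 = 1 ✓, 1 mod 3 = 1 ✓.

x ≡ 1 (mod 429).


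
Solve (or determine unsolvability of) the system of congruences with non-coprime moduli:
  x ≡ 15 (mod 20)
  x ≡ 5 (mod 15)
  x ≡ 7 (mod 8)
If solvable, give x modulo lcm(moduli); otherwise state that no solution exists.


Moduli 20, 15, 8 are not pairwise coprime, so CRT works modulo lcm(m_i) when all pairwise compatibility conditions hold.
Pairwise compatibility: gcd(m_i, m_j) must divide a_i - a_j for every pair.
Merge one congruence at a time:
  Start: x ≡ 15 (mod 20).
  Combine with x ≡ 5 (mod 15): gcd(20, 15) = 5; 5 - 15 = -10, which IS divisible by 5, so compatible.
    Write x = 15 + 20·t and substitute into x ≡ 5 (mod 15): 20·t ≡ 5 − 15 = -10 (mod 15).
    Divide the congruence (and modulus) by g = 5: 4·t ≡ -2 (mod 3).
    Reduce coefficients mod 3: 1·t ≡ 1 (mod 3).
    So t ≡ 1 (mod 3).
    Then x = 15 + 20·1 = 35, valid modulo lcm(20, 15) = 60: x ≡ 35 (mod 60).
  Combine with x ≡ 7 (mod 8): gcd(60, 8) = 4; 7 - 35 = -28, which IS divisible by 4, so compatible.
    Write x = 35 + 60·t and substitute into x ≡ 7 (mod 8): 60·t ≡ 7 − 35 = -28 (mod 8).
    Divide the congruence (and modulus) by g = 4: 15·t ≡ -7 (mod 2).
    Reduce coefficients mod 2: 1·t ≡ 1 (mod 2).
    So t ≡ 1 (mod 2).
    Then x = 35 + 60·1 = 95, valid modulo lcm(60, 8) = 120: x ≡ 95 (mod 120).
Verify: 95 mod 20 = 15, 95 mod 15 = 5, 95 mod 8 = 7.

x ≡ 95 (mod 120).


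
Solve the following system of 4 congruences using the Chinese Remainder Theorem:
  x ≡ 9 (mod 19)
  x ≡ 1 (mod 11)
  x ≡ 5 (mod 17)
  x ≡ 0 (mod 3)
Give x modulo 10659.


Product of moduli M = 19 · 11 · 17 · 3 = 10659.
Merge one congruence at a time:
  Start: x ≡ 9 (mod 19).
  Combine with x ≡ 1 (mod 11); new modulus lcm = 209.
    Write x = 9 + 19·t and substitute into x ≡ 1 (mod 11): 19·t ≡ 1 − 9 = -8 (mod 11).
    Reduce coefficients mod 11: 8·t ≡ 3 (mod 11).
    The inverse of 8 mod 11 is 7 (since 8·7 = 56 = 5·11 + 1), so t ≡ 7·3 = 21 ≡ 10 (mod 11).
    Then x = 9 + 19·10 = 199, valid modulo lcm(19, 11) = 209: x ≡ 199 (mod 209).
  Combine with x ≡ 5 (mod 17); new modulus lcm = 3553.
    Write x = 199 + 209·t and substitute into x ≡ 5 (mod 17): 209·t ≡ 5 − 199 = -194 (mod 17).
    Reduce coefficients mod 17: 5·t ≡ 10 (mod 17).
    The inverse of 5 mod 17 is 7 (since 5·7 = 35 = 2·17 + 1), so t ≡ 7·10 = 70 ≡ 2 (mod 17).
    Then x = 199 + 209·2 = 617, valid modulo lcm(209, 17) = 3553: x ≡ 617 (mod 3553).
  Combine with x ≡ 0 (mod 3); new modulus lcm = 10659.
    Write x = 617 + 3553·t and substitute into x ≡ 0 (mod 3): 3553·t ≡ 0 − 617 = -617 (mod 3).
    Reduce coefficients mod 3: 1·t ≡ 1 (mod 3).
    So t ≡ 1 (mod 3).
    Then x = 617 + 3553·1 = 4170, valid modulo lcm(3553, 3) = 10659: x ≡ 4170 (mod 10659).
Verify against each original: 4170 mod 19 = 9, 4170 mod 11 = 1, 4170 mod 17 = 5, 4170 mod 3 = 0.

x ≡ 4170 (mod 10659).


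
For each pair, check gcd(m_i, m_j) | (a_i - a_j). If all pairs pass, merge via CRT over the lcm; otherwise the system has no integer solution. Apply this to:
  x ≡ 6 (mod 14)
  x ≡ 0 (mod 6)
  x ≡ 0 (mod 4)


Moduli 14, 6, 4 are not pairwise coprime, so CRT works modulo lcm(m_i) when all pairwise compatibility conditions hold.
Pairwise compatibility: gcd(m_i, m_j) must divide a_i - a_j for every pair.
Merge one congruence at a time:
  Start: x ≡ 6 (mod 14).
  Combine with x ≡ 0 (mod 6): gcd(14, 6) = 2; 0 - 6 = -6, which IS divisible by 2, so compatible.
    Write x = 6 + 14·t and substitute into x ≡ 0 (mod 6): 14·t ≡ 0 − 6 = -6 (mod 6).
    Divide the congruence (and modulus) by g = 2: 7·t ≡ -3 (mod 3).
    Reduce coefficients mod 3: 1·t ≡ 0 (mod 3).
    So t ≡ 0 (mod 3).
    Then x = 6 + 14·0 = 6, valid modulo lcm(14, 6) = 42: x ≡ 6 (mod 42).
  Combine with x ≡ 0 (mod 4): gcd(42, 4) = 2; 0 - 6 = -6, which IS divisible by 2, so compatible.
    Write x = 6 + 42·t and substitute into x ≡ 0 (mod 4): 42·t ≡ 0 − 6 = -6 (mod 4).
    Divide the congruence (and modulus) by g = 2: 21·t ≡ -3 (mod 2).
    Reduce coefficients mod 2: 1·t ≡ 1 (mod 2).
    So t ≡ 1 (mod 2).
    Then x = 6 + 42·1 = 48, valid modulo lcm(42, 4) = 84: x ≡ 48 (mod 84).
Verify: 48 mod 14 = 6, 48 mod 6 = 0, 48 mod 4 = 0.

x ≡ 48 (mod 84).


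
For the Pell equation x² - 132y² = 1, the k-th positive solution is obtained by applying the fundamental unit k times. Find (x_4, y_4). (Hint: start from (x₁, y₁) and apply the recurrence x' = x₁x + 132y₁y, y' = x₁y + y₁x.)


Step 1: Find the fundamental solution (x₁, y₁) of x² - 132y² = 1.
  Expand √132 as a continued fraction. a₀ = ⌊√132⌋ = 11; iterate m_{k+1} = d_k·a_k − m_k, d_{k+1} = (132 − m_{k+1}²)/d_k, a_{k+1} = ⌊(a₀ + m_{k+1})/d_{k+1}⌋ (starting m₀ = 0, d₀ = 1), with convergents p_k = a_k·p_{k-1} + p_{k-2}, q_k = a_k·q_{k-1} + q_{k-2} (p₋₁ = 1, q₋₁ = 0):
  k = 0: a₀ = 11; p₀/q₀ = 11/1; p₀² − 132·q₀² = 121 − 132 = -11.
  k = 1: m = 11, d = 11, a = ⌊(11 + 11)/11⌋ = 2; p/q = (2·11 + 1)/(2·1 + 0) = 23/2; p² − 132·q² = 529 − 528 = 1.
  The first convergent with p² − 132·q² = 1 gives the fundamental solution (x₁, y₁) = (23, 2).
Step 2: Apply the recurrence (x_{n+1}, y_{n+1}) = (x₁x_n + 132y₁y_n, x₁y_n + y₁x_n) repeatedly.
  From (x_1, y_1) = (23, 2): x_2 = 23·23 + 132·2·2 = 1057; y_2 = 23·2 + 2·23 = 92.
  From (x_2, y_2) = (1057, 92): x_3 = 23·1057 + 132·2·92 = 48599; y_3 = 23·92 + 2·1057 = 4230.
  From (x_3, y_3) = (48599, 4230): x_4 = 23·48599 + 132·2·4230 = 2234497; y_4 = 23·4230 + 2·48599 = 194488.
Step 3: Verify x_4² - 132·y_4² = 4992976843009 - 4992976843008 = 1 (should be 1). ✓

(x_1, y_1) = (23, 2); (x_4, y_4) = (2234497, 194488).


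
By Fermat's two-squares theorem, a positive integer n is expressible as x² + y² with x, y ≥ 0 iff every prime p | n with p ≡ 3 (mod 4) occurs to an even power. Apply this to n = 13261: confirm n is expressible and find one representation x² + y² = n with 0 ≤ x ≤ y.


Step 1: Factor n = 13261 = 89 · 149.
Step 2: Check the mod-4 condition on each prime factor: 89 ≡ 1 (mod 4), exponent 1; 149 ≡ 1 (mod 4), exponent 1.
All primes ≡ 3 (mod 4) appear to even exponent (or don't appear), so by the two-squares theorem n IS expressible as a sum of two squares.
Step 3: Build a representation. Here n = 89 · 149 is a product of primes ≡ 1 (mod 4). Each prime p ≡ 1 (mod 4) is itself a sum of two squares; find a² by testing p − a² for a perfect square:
  89: 89 − 1² = 88, 89 − 2² = 85, 89 − 3² = 80, 89 − 4² = 73, 89 − 5² = 64 = 8² ⇒ 89 = 5² + 8².
  149: 149 − 1² = 148, 149 − 2² = 145, 149 − 3² = 140, 149 − 4² = 133, 149 − 5² = 124, 149 − 6² = 113, 149 − 7² = 100 = 10² ⇒ 149 = 7² + 10².
  Combine using the Brahmagupta–Fibonacci identity (a² + b²)(c² + d²) = (ac − bd)² + (ad + bc)² = (ac + bd)² + (ad − bc)²:
  89 · 149 = 13261: from (5² + 8²)(7² + 10²), take (5·7 − 8·10, 5·10 + 8·7) = (35 − 80, 50 + 56) = (-45, 106); dropping signs (only squares matter) gives (45, 106); check 45² + 106² = 2025 + 11236 = 13261 ✓.
Step 4: Order so x ≤ y and verify: 45² + 106² = 2025 + 11236 = 13261 = n. ✓

n = 13261 = 45² + 106² (one valid representation with x ≤ y).


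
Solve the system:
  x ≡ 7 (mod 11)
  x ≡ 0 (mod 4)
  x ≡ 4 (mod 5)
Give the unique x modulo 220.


Moduli 11, 4, 5 are pairwise coprime; by CRT there is a unique solution modulo M = 11 · 4 · 5 = 220.
Solve pairwise, accumulating the modulus:
  Start with x ≡ 7 (mod 11).
  Combine with x ≡ 0 (mod 4): since gcd(11, 4) = 1, we get a unique residue mod 44.
    Write x = 7 + 11·t and substitute into x ≡ 0 (mod 4): 11·t ≡ 0 − 7 = -7 (mod 4).
    Reduce coefficients mod 4: 3·t ≡ 1 (mod 4).
    The inverse of 3 mod 4 is 3 (since 3·3 = 9 = 2·4 + 1), so t ≡ 3·1 = 3 ≡ 3 (mod 4).
    Then x = 7 + 11·3 = 40, valid modulo lcm(11, 4) = 44: x ≡ 40 (mod 44).
  Combine with x ≡ 4 (mod 5): since gcd(44, 5) = 1, we get a unique residue mod 220.
    Write x = 40 + 44·t and substitute into x ≡ 4 (mod 5): 44·t ≡ 4 − 40 = -36 (mod 5).
    Reduce coefficients mod 5: 4·t ≡ 4 (mod 5).
    The inverse of 4 mod 5 is 4 (since 4·4 = 16 = 3·5 + 1), so t ≡ 4·4 = 16 ≡ 1 (mod 5).
    Then x = 40 + 44·1 = 84, valid modulo lcm(44, 5) = 220: x ≡ 84 (mod 220).
Verify: 84 mod 11 = 7 ✓, 84 mod 4 = 0 ✓, 84 mod 5 = 4 ✓.

x ≡ 84 (mod 220).


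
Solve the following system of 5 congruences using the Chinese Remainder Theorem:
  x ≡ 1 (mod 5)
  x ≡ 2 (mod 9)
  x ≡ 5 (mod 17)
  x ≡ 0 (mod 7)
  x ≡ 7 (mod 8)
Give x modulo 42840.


Product of moduli M = 5 · 9 · 17 · 7 · 8 = 42840.
Merge one congruence at a time:
  Start: x ≡ 1 (mod 5).
  Combine with x ≡ 2 (mod 9); new modulus lcm = 45.
    Write x = 1 + 5·t and substitute into x ≡ 2 (mod 9): 5·t ≡ 2 − 1 = 1 (mod 9).
    The inverse of 5 mod 9 is 2 (since 5·2 = 10 = 1·9 + 1), so t ≡ 2·1 = 2 ≡ 2 (mod 9).
    Then x = 1 + 5·2 = 11, valid modulo lcm(5, 9) = 45: x ≡ 11 (mod 45).
  Combine with x ≡ 5 (mod 17); new modulus lcm = 765.
    Write x = 11 + 45·t and substitute into x ≡ 5 (mod 17): 45·t ≡ 5 − 11 = -6 (mod 17).
    Reduce coefficients mod 17: 11·t ≡ 11 (mod 17).
    The inverse of 11 mod 17 is 14 (since 11·14 = 154 = 9·17 + 1), so t ≡ 14·11 = 154 ≡ 1 (mod 17).
    Then x = 11 + 45·1 = 56, valid modulo lcm(45, 17) = 765: x ≡ 56 (mod 765).
  Combine with x ≡ 0 (mod 7); new modulus lcm = 5355.
    Write x = 56 + 765·t and substitute into x ≡ 0 (mod 7): 765·t ≡ 0 − 56 = -56 (mod 7).
    Reduce coefficients mod 7: 2·t ≡ 0 (mod 7).
    The inverse of 2 mod 7 is 4 (since 2·4 = 8 = 1·7 + 1), so t ≡ 4·0 = 0 ≡ 0 (mod 7).
    Then x = 56 + 765·0 = 56, valid modulo lcm(765, 7) = 5355: x ≡ 56 (mod 5355).
  Combine with x ≡ 7 (mod 8); new modulus lcm = 42840.
    Write x = 56 + 5355·t and substitute into x ≡ 7 (mod 8): 5355·t ≡ 7 − 56 = -49 (mod 8).
    Reduce coefficients mod 8: 3·t ≡ 7 (mod 8).
    The inverse of 3 mod 8 is 3 (since 3·3 = 9 = 1·8 + 1), so t ≡ 3·7 = 21 ≡ 5 (mod 8).
    Then x = 56 + 5355·5 = 26831, valid modulo lcm(5355, 8) = 42840: x ≡ 26831 (mod 42840).
Verify against each original: 26831 mod 5 = 1, 26831 mod 9 = 2, 26831 mod 17 = 5, 26831 mod 7 = 0, 26831 mod 8 = 7.

x ≡ 26831 (mod 42840).


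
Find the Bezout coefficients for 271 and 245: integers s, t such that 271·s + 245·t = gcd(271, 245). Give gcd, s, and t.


Euclidean algorithm on (271, 245) — divide until remainder is 0:
  271 = 1 · 245 + 26
  245 = 9 · 26 + 11
  26 = 2 · 11 + 4
  11 = 2 · 4 + 3
  4 = 1 · 3 + 1
  3 = 3 · 1 + 0
gcd(271, 245) = 1.
Track Bezout coefficients alongside the remainders: start with r₀ = 271 = a·1 + b·0 (s = 1, t = 0) and r₁ = 245 = a·0 + b·1 (s = 0, t = 1); each new remainder r_{k+1} = r_{k-1} − q_k·r_k inherits s_{k+1} = s_{k-1} − q_k·s_k, t_{k+1} = t_{k-1} − q_k·t_k, so r_k = a·s_k + b·t_k at every step:
  q = 1: r = 26, s = 1 − 1·0 = 1, t = 0 − 1·1 = -1  (check: 271·1 + 245·(-1) = 26)
  q = 9: r = 11, s = 0 − 9·1 = -9, t = 1 − 9·(-1) = 10  (check: 271·(-9) + 245·10 = 11)
  q = 2: r = 4, s = 1 − 2·(-9) = 19, t = -1 − 2·10 = -21  (check: 271·19 + 245·(-21) = 4)
  q = 2: r = 3, s = -9 − 2·19 = -47, t = 10 − 2·(-21) = 52  (check: 271·(-47) + 245·52 = 3)
  q = 1: r = 1, s = 19 − 1·(-47) = 66, t = -21 − 1·52 = -73  (check: 271·66 + 245·(-73) = 1)
The row with r = 1 (the gcd) gives the Bezout coefficients s = 66, t = -73.
Result: 271 · (66) + 245 · (-73) = 1.

gcd(271, 245) = 1; s = 66, t = -73 (check: 271·66 + 245·(-73) = 1).


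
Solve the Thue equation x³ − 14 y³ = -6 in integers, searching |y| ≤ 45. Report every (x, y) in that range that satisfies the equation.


The equation is x³ - 14y³ = -6. For fixed y, x³ = 14·y³ − 6, so a solution requires the RHS to be a perfect cube.
Strategy: iterate y from -45 to 45, compute RHS = 14·y³ − 6, and check whether it is a (positive or negative) perfect cube.
Check small values of y:
  y = 0: RHS = -6 is not a perfect cube.
  y = 1: RHS = 8 = (2)³ ⇒ x = 2 works.
  y = -1: RHS = -20 is not a perfect cube.
  y = 2: RHS = 106 is not a perfect cube.
  y = -2: RHS = -118 is not a perfect cube.
  y = 3: RHS = 372 is not a perfect cube.
  y = -3: RHS = -384 is not a perfect cube.
Continuing the search up to |y| = 45 finds no further solutions beyond those listed.
Collected solutions: (2, 1).

Solutions (with |y| ≤ 45): (2, 1).


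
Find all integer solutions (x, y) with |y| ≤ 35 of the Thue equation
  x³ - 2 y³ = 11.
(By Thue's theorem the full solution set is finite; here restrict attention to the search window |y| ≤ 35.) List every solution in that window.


The equation is x³ - 2y³ = 11. For fixed y, x³ = 2·y³ + 11, so a solution requires the RHS to be a perfect cube.
Strategy: iterate y from -35 to 35, compute RHS = 2·y³ + 11, and check whether it is a (positive or negative) perfect cube.
Check small values of y:
  y = 0: RHS = 11 is not a perfect cube.
  y = 1: RHS = 13 is not a perfect cube.
  y = -1: RHS = 9 is not a perfect cube.
  y = 2: RHS = 27 = (3)³ ⇒ x = 3 works.
  y = -2: RHS = -5 is not a perfect cube.
  y = 3: RHS = 65 is not a perfect cube.
  y = -3: RHS = -43 is not a perfect cube.
Continuing the search up to |y| = 35 finds no further solutions beyond those listed.
Collected solutions: (3, 2).

Solutions (with |y| ≤ 35): (3, 2).


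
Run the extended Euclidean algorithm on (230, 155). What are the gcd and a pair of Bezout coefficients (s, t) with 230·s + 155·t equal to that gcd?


Euclidean algorithm on (230, 155) — divide until remainder is 0:
  230 = 1 · 155 + 75
  155 = 2 · 75 + 5
  75 = 15 · 5 + 0
gcd(230, 155) = 5.
Track Bezout coefficients alongside the remainders: start with r₀ = 230 = a·1 + b·0 (s = 1, t = 0) and r₁ = 155 = a·0 + b·1 (s = 0, t = 1); each new remainder r_{k+1} = r_{k-1} − q_k·r_k inherits s_{k+1} = s_{k-1} − q_k·s_k, t_{k+1} = t_{k-1} − q_k·t_k, so r_k = a·s_k + b·t_k at every step:
  q = 1: r = 75, s = 1 − 1·0 = 1, t = 0 − 1·1 = -1  (check: 230·1 + 155·(-1) = 75)
  q = 2: r = 5, s = 0 − 2·1 = -2, t = 1 − 2·(-1) = 3  (check: 230·(-2) + 155·3 = 5)
The row with r = 5 (the gcd) gives the Bezout coefficients s = -2, t = 3.
Result: 230 · (-2) + 155 · (3) = 5.

gcd(230, 155) = 5; s = -2, t = 3 (check: 230·(-2) + 155·3 = 5).


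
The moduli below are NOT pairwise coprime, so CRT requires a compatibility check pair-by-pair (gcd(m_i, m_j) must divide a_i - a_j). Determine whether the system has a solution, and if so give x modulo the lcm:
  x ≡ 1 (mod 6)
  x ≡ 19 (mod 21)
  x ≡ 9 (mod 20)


Moduli 6, 21, 20 are not pairwise coprime, so CRT works modulo lcm(m_i) when all pairwise compatibility conditions hold.
Pairwise compatibility: gcd(m_i, m_j) must divide a_i - a_j for every pair.
Merge one congruence at a time:
  Start: x ≡ 1 (mod 6).
  Combine with x ≡ 19 (mod 21): gcd(6, 21) = 3; 19 - 1 = 18, which IS divisible by 3, so compatible.
    Write x = 1 + 6·t and substitute into x ≡ 19 (mod 21): 6·t ≡ 19 − 1 = 18 (mod 21).
    Divide the congruence (and modulus) by g = 3: 2·t ≡ 6 (mod 7).
    The inverse of 2 mod 7 is 4 (since 2·4 = 8 = 1·7 + 1), so t ≡ 4·6 = 24 ≡ 3 (mod 7).
    Then x = 1 + 6·3 = 19, valid modulo lcm(6, 21) = 42: x ≡ 19 (mod 42).
  Combine with x ≡ 9 (mod 20): gcd(42, 20) = 2; 9 - 19 = -10, which IS divisible by 2, so compatible.
    Write x = 19 + 42·t and substitute into x ≡ 9 (mod 20): 42·t ≡ 9 − 19 = -10 (mod 20).
    Divide the congruence (and modulus) by g = 2: 21·t ≡ -5 (mod 10).
    Reduce coefficients mod 10: 1·t ≡ 5 (mod 10).
    So t ≡ 5 (mod 10).
    Then x = 19 + 42·5 = 229, valid modulo lcm(42, 20) = 420: x ≡ 229 (mod 420).
Verify: 229 mod 6 = 1, 229 mod 21 = 19, 229 mod 20 = 9.

x ≡ 229 (mod 420).


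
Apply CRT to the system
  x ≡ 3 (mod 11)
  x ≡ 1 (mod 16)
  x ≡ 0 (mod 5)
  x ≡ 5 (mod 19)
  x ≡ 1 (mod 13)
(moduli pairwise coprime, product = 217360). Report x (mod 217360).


Product of moduli M = 11 · 16 · 5 · 19 · 13 = 217360.
Merge one congruence at a time:
  Start: x ≡ 3 (mod 11).
  Combine with x ≡ 1 (mod 16); new modulus lcm = 176.
    Write x = 3 + 11·t and substitute into x ≡ 1 (mod 16): 11·t ≡ 1 − 3 = -2 (mod 16).
    Reduce coefficients mod 16: 11·t ≡ 14 (mod 16).
    The inverse of 11 mod 16 is 3 (since 11·3 = 33 = 2·16 + 1), so t ≡ 3·14 = 42 ≡ 10 (mod 16).
    Then x = 3 + 11·10 = 113, valid modulo lcm(11, 16) = 176: x ≡ 113 (mod 176).
  Combine with x ≡ 0 (mod 5); new modulus lcm = 880.
    Write x = 113 + 176·t and substitute into x ≡ 0 (mod 5): 176·t ≡ 0 − 113 = -113 (mod 5).
    Reduce coefficients mod 5: 1·t ≡ 2 (mod 5).
    So t ≡ 2 (mod 5).
    Then x = 113 + 176·2 = 465, valid modulo lcm(176, 5) = 880: x ≡ 465 (mod 880).
  Combine with x ≡ 5 (mod 19); new modulus lcm = 16720.
    Write x = 465 + 880·t and substitute into x ≡ 5 (mod 19): 880·t ≡ 5 − 465 = -460 (mod 19).
    Reduce coefficients mod 19: 6·t ≡ 15 (mod 19).
    The inverse of 6 mod 19 is 16 (since 6·16 = 96 = 5·19 + 1), so t ≡ 16·15 = 240 ≡ 12 (mod 19).
    Then x = 465 + 880·12 = 11025, valid modulo lcm(880, 19) = 16720: x ≡ 11025 (mod 16720).
  Combine with x ≡ 1 (mod 13); new modulus lcm = 217360.
    Write x = 11025 + 16720·t and substitute into x ≡ 1 (mod 13): 16720·t ≡ 1 − 11025 = -11024 (mod 13).
    Reduce coefficients mod 13: 2·t ≡ 0 (mod 13).
    The inverse of 2 mod 13 is 7 (since 2·7 = 14 = 1·13 + 1), so t ≡ 7·0 = 0 ≡ 0 (mod 13).
    Then x = 11025 + 16720·0 = 11025, valid modulo lcm(16720, 13) = 217360: x ≡ 11025 (mod 217360).
Verify against each original: 11025 mod 11 = 3, 11025 mod 16 = 1, 11025 mod 5 = 0, 11025 mod 19 = 5, 11025 mod 13 = 1.

x ≡ 11025 (mod 217360).


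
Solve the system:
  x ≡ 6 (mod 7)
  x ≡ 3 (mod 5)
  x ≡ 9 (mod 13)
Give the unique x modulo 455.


Moduli 7, 5, 13 are pairwise coprime; by CRT there is a unique solution modulo M = 7 · 5 · 13 = 455.
Solve pairwise, accumulating the modulus:
  Start with x ≡ 6 (mod 7).
  Combine with x ≡ 3 (mod 5): since gcd(7, 5) = 1, we get a unique residue mod 35.
    Write x = 6 + 7·t and substitute into x ≡ 3 (mod 5): 7·t ≡ 3 − 6 = -3 (mod 5).
    Reduce coefficients mod 5: 2·t ≡ 2 (mod 5).
    The inverse of 2 mod 5 is 3 (since 2·3 = 6 = 1·5 + 1), so t ≡ 3·2 = 6 ≡ 1 (mod 5).
    Then x = 6 + 7·1 = 13, valid modulo lcm(7, 5) = 35: x ≡ 13 (mod 35).
  Combine with x ≡ 9 (mod 13): since gcd(35, 13) = 1, we get a unique residue mod 455.
    Write x = 13 + 35·t and substitute into x ≡ 9 (mod 13): 35·t ≡ 9 − 13 = -4 (mod 13).
    Reduce coefficients mod 13: 9·t ≡ 9 (mod 13).
    The inverse of 9 mod 13 is 3 (since 9·3 = 27 = 2·13 + 1), so t ≡ 3·9 = 27 ≡ 1 (mod 13).
    Then x = 13 + 35·1 = 48, valid modulo lcm(35, 13) = 455: x ≡ 48 (mod 455).
Verify: 48 mod 7 = 6 ✓, 48 mod 5 = 3 ✓, 48 mod 13 = 9 ✓.

x ≡ 48 (mod 455).


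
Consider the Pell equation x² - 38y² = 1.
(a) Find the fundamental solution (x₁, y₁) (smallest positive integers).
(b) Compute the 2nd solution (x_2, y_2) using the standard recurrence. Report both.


Step 1: Find the fundamental solution (x₁, y₁) of x² - 38y² = 1.
  Expand √38 as a continued fraction. a₀ = ⌊√38⌋ = 6; iterate m_{k+1} = d_k·a_k − m_k, d_{k+1} = (38 − m_{k+1}²)/d_k, a_{k+1} = ⌊(a₀ + m_{k+1})/d_{k+1}⌋ (starting m₀ = 0, d₀ = 1), with convergents p_k = a_k·p_{k-1} + p_{k-2}, q_k = a_k·q_{k-1} + q_{k-2} (p₋₁ = 1, q₋₁ = 0):
  k = 0: a₀ = 6; p₀/q₀ = 6/1; p₀² − 38·q₀² = 36 − 38 = -2.
  k = 1: m = 6, d = 2, a = ⌊(6 + 6)/2⌋ = 6; p/q = (6·6 + 1)/(6·1 + 0) = 37/6; p² − 38·q² = 1369 − 1368 = 1.
  The first convergent with p² − 38·q² = 1 gives the fundamental solution (x₁, y₁) = (37, 6).
Step 2: Apply the recurrence (x_{n+1}, y_{n+1}) = (x₁x_n + 38y₁y_n, x₁y_n + y₁x_n) repeatedly.
  From (x_1, y_1) = (37, 6): x_2 = 37·37 + 38·6·6 = 2737; y_2 = 37·6 + 6·37 = 444.
Step 3: Verify x_2² - 38·y_2² = 7491169 - 7491168 = 1 (should be 1). ✓

(x_1, y_1) = (37, 6); (x_2, y_2) = (2737, 444).
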